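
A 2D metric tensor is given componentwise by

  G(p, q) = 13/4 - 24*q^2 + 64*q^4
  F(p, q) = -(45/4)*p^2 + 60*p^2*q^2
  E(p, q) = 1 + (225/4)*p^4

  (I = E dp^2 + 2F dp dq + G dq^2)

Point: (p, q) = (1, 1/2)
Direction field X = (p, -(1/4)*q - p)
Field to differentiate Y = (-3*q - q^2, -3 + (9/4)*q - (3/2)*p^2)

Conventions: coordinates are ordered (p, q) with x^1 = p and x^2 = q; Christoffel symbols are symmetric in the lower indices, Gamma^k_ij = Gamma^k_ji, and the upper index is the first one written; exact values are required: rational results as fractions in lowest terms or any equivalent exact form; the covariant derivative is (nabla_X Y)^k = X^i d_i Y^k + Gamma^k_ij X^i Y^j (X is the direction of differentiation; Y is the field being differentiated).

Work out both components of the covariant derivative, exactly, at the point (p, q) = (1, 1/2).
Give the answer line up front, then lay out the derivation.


Answer: (nabla_X Y)^p = 927/184, (nabla_X Y)^q = -20223/3680

E = 229/4, F = 15/4, G = 5/4 at the point
E_p = 225, E_q = 0, F_p = 15/2, F_q = 60, G_p = 0, G_q = 8
EG - F^2 = 115/2;  g^inv = (2/115) * [[5/4, -15/4], [-15/4, 229/4]]
first-kind symbols [ij,l] = (1/2)(d_i g_jl + d_j g_il - d_l g_ij): [pp,p] = E_p/2 = 225/2, [pp,q] = F_p - E_q/2 = 15/2, [pq,p] = E_q/2 = 0, [pq,q] = G_p/2 = 0, [qq,p] = F_q - G_p/2 = 60, [qq,q] = G_q/2 = 4
Gamma^p_ij = (G*[ij,p] - F*[ij,q])/(EG - F^2), Gamma^q_ij = (E*[ij,q] - F*[ij,p])/(EG - F^2)
Gamma_ppp = 45/23, Gamma_ppq = 0, Gamma_pqq = 24/23, Gamma_qpp = 3/23, Gamma_qpq = 0, Gamma_qqq = 8/115
X = (1, -9/8), Y = (-7/4, -27/8) at the point


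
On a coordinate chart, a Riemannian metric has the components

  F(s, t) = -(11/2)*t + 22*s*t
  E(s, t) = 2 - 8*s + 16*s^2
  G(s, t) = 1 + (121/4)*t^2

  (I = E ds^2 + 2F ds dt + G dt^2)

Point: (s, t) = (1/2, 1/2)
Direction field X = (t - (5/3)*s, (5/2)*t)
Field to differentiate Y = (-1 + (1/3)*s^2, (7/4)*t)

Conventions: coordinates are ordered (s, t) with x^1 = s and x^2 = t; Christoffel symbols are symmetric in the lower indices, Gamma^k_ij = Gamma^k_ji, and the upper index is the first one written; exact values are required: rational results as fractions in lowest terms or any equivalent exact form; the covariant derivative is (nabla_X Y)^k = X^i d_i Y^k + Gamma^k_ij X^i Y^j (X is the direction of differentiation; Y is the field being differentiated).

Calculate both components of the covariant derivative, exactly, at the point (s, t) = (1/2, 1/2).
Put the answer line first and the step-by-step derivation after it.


Answer: (nabla_X Y)^s = 3557/5508, (nabla_X Y)^t = 47027/11016

E = 2, F = 11/4, G = 137/16 at the point
E_s = 8, E_t = 0, F_s = 11, F_t = 11/2, G_s = 0, G_t = 121/4
EG - F^2 = 153/16;  g^inv = (16/153) * [[137/16, -11/4], [-11/4, 2]]
first-kind symbols [ij,l] = (1/2)(d_i g_jl + d_j g_il - d_l g_ij): [ss,s] = E_s/2 = 4, [ss,t] = F_s - E_t/2 = 11, [st,s] = E_t/2 = 0, [st,t] = G_s/2 = 0, [tt,s] = F_t - G_s/2 = 11/2, [tt,t] = G_t/2 = 121/8
Gamma^s_ij = (G*[ij,s] - F*[ij,t])/(EG - F^2), Gamma^t_ij = (E*[ij,t] - F*[ij,s])/(EG - F^2)
Gamma_sss = 64/153, Gamma_sst = 0, Gamma_stt = 88/153, Gamma_tss = 176/153, Gamma_tst = 0, Gamma_ttt = 242/153
X = (-1/3, 5/4), Y = (-11/12, 7/8) at the point


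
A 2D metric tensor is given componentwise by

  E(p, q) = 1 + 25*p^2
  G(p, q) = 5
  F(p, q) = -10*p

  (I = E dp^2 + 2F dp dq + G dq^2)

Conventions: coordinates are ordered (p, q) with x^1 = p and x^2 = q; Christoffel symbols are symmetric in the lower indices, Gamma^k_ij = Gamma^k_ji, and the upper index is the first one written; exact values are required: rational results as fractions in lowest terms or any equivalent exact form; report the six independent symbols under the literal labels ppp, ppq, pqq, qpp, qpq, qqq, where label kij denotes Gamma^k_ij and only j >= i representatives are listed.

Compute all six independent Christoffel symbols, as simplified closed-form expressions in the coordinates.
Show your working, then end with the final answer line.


E = 1 + 25*p^2; F = -10*p; G = 5
Gamma^k_ij = (1/2) g^{kl} (d_i g_jl + d_j g_il - d_l g_ij), with g^inv = (1/(EG-F^2)) [[G, -F], [-F, E]]
first partials: E_p = 50*p, E_q = 0, F_p = -10, F_q = 0, G_p = 0, G_q = 0
D = EG - F^2 = 5 + 25*p^2
expanded: Gamma^p_pp = (G E_p - 2F F_p + F E_q)/(2D), Gamma^p_pq = (G E_q - F G_p)/(2D), Gamma^p_qq = (2G F_q - G G_p - F G_q)/(2D), Gamma^q_pp = (2E F_p - E E_q - F E_p)/(2D), Gamma^q_pq = (E G_p - F E_q)/(2D), Gamma^q_qq = (E G_q - 2F F_q + F G_p)/(2D); substitute and cancel common factors

Answer: Gamma_ppp = 5*p/(5*p^2 + 1), Gamma_ppq = 0, Gamma_pqq = 0, Gamma_qpp = -2/(5*p^2 + 1), Gamma_qpq = 0, Gamma_qqq = 0


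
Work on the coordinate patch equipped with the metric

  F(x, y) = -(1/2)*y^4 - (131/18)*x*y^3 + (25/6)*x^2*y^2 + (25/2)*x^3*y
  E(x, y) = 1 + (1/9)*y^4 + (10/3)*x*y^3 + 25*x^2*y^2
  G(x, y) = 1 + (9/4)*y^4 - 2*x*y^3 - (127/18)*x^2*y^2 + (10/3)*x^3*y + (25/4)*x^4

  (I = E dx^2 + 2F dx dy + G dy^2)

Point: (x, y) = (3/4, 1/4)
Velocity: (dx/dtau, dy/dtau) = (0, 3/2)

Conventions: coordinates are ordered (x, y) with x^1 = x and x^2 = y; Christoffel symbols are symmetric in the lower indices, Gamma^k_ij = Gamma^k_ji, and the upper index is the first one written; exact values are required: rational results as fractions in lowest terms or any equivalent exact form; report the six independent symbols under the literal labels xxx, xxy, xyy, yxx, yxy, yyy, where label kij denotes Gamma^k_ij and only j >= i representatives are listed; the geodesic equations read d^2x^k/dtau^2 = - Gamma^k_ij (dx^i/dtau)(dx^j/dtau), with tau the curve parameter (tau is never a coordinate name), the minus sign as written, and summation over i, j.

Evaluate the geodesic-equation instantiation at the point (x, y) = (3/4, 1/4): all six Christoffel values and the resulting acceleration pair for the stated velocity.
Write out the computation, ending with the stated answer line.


E = 1105/576, F = 529/384, G = 785/256 at the point
E_x = 115/48, E_y = 1081/144, F_x = 3197/576, F_y = 345/64, G_x = 1081/96, G_y = -23/32
EG - F^2 = 9181/2304;  g^inv = (2304/9181) * [[785/256, -529/384], [-529/384, 1105/576]]
first-kind symbols [ij,l] = (1/2)(d_i g_jl + d_j g_il - d_l g_ij): [xx,x] = E_x/2 = 115/96, [xx,y] = F_x - E_y/2 = 115/64, [xy,x] = E_y/2 = 1081/288, [xy,y] = G_x/2 = 1081/192, [yy,x] = F_y - G_x/2 = -23/96, [yy,y] = G_y/2 = -23/64
Gamma^x_ij = (G*[ij,x] - F*[ij,y])/(EG - F^2), Gamma^y_ij = (E*[ij,y] - F*[ij,x])/(EG - F^2)
Gamma_xxx = 2760/9181, Gamma_xxy = 8648/9181, Gamma_xyy = -552/9181, Gamma_yxx = 4140/9181, Gamma_yxy = 12972/9181, Gamma_yyy = -828/9181
d^2x/dtau^2 = -(Gamma_xxx*(0)^2 + 2*Gamma_xxy*(0)*(3/2) + Gamma_xyy*(3/2)^2) = 1242/9181
d^2y/dtau^2 = -(Gamma_yxx*(0)^2 + 2*Gamma_yxy*(0)*(3/2) + Gamma_yyy*(3/2)^2) = 1863/9181

Answer: Gamma_xxx = 2760/9181, Gamma_xxy = 8648/9181, Gamma_xyy = -552/9181, Gamma_yxx = 4140/9181, Gamma_yxy = 12972/9181, Gamma_yyy = -828/9181; accelerations (d^2x/dtau^2, d^2y/dtau^2) = (1242/9181, 1863/9181)


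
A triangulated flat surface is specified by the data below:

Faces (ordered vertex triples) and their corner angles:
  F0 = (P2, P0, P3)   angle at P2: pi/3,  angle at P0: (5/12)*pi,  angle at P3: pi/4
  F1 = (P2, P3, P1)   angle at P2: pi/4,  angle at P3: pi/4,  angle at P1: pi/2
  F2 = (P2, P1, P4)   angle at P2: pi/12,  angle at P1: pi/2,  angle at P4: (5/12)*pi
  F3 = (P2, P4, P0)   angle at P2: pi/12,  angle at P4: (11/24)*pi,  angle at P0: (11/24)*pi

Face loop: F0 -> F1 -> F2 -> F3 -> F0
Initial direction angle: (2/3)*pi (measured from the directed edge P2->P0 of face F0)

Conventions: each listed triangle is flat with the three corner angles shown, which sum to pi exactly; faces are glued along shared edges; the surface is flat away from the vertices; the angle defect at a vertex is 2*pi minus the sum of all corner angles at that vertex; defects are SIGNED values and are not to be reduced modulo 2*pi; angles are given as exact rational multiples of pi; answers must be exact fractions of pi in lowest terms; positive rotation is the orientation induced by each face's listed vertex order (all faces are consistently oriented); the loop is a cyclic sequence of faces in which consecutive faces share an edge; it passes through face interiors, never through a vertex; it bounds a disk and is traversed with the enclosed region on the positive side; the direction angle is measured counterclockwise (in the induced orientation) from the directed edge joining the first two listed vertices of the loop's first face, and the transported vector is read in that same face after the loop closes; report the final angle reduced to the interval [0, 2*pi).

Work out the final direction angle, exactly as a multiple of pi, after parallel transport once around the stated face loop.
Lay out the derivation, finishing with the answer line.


enclosed vertex P2: corner angles sum to (3/4)*pi, defect = 2*pi - (3/4)*pi = (5/4)*pi
the rotation equals the total enclosed defect, so the final angle is initial + defects (mod 2*pi)
final angle = (2/3)*pi + (5/4)*pi = (23/12)*pi (mod 2*pi)

Answer: final direction angle = (23/12)*pi


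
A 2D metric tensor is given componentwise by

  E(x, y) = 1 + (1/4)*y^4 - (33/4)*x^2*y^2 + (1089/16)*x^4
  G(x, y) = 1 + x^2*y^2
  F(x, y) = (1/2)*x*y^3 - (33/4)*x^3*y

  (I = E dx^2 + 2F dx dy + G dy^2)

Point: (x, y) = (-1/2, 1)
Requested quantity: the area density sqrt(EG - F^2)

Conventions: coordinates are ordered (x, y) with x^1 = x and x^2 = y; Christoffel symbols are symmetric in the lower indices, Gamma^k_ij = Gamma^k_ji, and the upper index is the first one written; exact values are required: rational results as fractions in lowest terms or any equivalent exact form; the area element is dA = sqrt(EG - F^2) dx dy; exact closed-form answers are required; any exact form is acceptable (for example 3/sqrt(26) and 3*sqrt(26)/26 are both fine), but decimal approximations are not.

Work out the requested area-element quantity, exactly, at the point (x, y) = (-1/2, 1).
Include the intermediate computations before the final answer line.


E = 881/256, F = 25/32, G = 5/4; EG - F^2 = 945/256

Answer: sqrt(EG - F^2) = 3*sqrt(105)/16


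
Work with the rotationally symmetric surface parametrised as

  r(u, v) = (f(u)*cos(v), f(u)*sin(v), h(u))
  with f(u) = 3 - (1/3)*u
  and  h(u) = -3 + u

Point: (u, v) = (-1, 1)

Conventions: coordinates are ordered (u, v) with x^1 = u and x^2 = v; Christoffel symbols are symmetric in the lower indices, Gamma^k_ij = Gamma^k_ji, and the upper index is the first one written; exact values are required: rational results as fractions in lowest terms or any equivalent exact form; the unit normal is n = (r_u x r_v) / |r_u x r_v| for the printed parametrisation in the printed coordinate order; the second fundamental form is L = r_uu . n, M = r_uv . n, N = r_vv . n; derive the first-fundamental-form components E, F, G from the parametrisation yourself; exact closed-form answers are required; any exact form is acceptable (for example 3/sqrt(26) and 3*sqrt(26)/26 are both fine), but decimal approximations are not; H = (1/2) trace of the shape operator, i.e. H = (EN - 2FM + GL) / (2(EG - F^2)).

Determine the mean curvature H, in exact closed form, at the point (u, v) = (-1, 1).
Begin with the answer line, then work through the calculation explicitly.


Answer: H = 9*sqrt(10)/200

f = 10/3, f' = -1/3, f'' = 0, h' = 1, h'' = 0
E = 10/9, F = 0, G = 100/9; answer radicand W^2 = 10/9
unnormalised second-form numerators: l = 0, m = 0, n = 10/3; L = l/sqrt(10/9), and similarly M = m/sqrt(W^2), N = n/sqrt(W^2)
H = (E*n - 2*F*m + G*l) / (2*(EG - F^2)*sqrt(W^2)); E*n - 2*F*m + G*l = 100/27, EG - F^2 = 1000/81, so H = (3/20)/sqrt(10/9)


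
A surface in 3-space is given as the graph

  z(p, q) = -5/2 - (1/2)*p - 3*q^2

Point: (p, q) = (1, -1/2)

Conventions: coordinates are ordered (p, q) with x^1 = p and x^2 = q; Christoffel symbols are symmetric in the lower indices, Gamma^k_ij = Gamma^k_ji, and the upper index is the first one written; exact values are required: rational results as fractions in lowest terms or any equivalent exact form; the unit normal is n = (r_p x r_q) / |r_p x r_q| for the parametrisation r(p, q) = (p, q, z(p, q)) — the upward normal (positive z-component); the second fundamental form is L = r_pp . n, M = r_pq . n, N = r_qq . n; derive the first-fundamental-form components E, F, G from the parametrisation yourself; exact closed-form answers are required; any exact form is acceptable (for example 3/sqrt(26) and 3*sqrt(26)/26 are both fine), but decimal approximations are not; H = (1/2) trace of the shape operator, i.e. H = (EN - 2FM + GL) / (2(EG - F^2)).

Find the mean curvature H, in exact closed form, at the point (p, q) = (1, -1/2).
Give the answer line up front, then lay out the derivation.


Answer: H = -30*sqrt(41)/1681

z_p = -1/2, z_q = 3, z_pp = 0, z_pq = 0, z_qq = -6
E = 5/4, F = -3/2, G = 10; answer radicand W^2 = 41/4
unnormalised second-form numerators: l = 0, m = 0, n = -6; L = l/sqrt(41/4), and similarly M = m/sqrt(W^2), N = n/sqrt(W^2)
H = (E*n - 2*F*m + G*l) / (2*(EG - F^2)*sqrt(W^2)); E*n - 2*F*m + G*l = -15/2, EG - F^2 = 41/4, so H = (-15/41)/sqrt(41/4)


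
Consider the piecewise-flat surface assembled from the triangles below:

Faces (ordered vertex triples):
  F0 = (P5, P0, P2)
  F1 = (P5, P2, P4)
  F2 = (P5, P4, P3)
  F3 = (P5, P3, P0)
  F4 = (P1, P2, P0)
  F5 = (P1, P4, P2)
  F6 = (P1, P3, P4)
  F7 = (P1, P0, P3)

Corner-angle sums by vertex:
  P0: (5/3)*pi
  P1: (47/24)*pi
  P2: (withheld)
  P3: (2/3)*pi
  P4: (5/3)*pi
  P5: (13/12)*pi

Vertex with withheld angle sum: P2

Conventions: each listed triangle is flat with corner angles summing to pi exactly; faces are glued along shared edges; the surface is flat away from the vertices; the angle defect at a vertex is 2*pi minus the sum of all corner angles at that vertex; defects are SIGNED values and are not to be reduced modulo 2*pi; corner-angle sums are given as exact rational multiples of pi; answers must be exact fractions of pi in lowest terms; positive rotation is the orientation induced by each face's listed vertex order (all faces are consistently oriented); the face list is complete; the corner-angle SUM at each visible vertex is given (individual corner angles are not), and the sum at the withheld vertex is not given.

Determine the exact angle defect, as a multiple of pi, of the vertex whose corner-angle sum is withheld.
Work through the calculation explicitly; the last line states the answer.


V = 6, E = 12, F = 8; chi = V - E + F = 2
Gauss-Bonnet: total defect = 2*pi*chi = 4*pi; visible defects sum to (71/24)*pi

Answer: defect(P2) = (25/24)*pi


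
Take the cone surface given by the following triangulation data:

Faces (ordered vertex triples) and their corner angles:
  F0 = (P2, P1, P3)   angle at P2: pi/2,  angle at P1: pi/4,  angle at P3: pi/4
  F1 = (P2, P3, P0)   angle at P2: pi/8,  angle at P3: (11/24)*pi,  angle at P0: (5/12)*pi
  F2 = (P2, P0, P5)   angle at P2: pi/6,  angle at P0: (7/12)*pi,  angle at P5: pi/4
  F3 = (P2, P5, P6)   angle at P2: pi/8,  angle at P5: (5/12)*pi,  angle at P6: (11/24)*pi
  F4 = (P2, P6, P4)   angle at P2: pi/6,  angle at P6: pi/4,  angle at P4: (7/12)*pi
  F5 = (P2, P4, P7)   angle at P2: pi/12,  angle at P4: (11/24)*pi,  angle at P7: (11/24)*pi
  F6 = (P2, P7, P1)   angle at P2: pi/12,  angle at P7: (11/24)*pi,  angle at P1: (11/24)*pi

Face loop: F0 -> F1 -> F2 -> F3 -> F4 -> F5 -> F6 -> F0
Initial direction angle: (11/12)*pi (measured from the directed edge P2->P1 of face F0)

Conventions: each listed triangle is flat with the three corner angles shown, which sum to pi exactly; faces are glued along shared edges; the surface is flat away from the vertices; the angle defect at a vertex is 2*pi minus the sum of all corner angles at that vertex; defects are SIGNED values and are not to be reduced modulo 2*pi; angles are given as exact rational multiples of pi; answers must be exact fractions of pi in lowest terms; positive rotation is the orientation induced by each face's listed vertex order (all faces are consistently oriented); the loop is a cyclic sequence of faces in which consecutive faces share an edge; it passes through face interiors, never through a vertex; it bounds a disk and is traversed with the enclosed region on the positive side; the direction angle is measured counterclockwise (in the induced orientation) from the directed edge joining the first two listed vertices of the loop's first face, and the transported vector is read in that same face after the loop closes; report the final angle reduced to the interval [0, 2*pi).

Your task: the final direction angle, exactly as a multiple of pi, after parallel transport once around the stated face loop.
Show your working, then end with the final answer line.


enclosed vertex P2: corner angles sum to (5/4)*pi, defect = 2*pi - (5/4)*pi = (3/4)*pi
summing the enclosed defects onto the initial angle, mod 2*pi in the induced orientation:
final angle = (11/12)*pi + (3/4)*pi = (5/3)*pi (mod 2*pi)

Answer: final direction angle = (5/3)*pi


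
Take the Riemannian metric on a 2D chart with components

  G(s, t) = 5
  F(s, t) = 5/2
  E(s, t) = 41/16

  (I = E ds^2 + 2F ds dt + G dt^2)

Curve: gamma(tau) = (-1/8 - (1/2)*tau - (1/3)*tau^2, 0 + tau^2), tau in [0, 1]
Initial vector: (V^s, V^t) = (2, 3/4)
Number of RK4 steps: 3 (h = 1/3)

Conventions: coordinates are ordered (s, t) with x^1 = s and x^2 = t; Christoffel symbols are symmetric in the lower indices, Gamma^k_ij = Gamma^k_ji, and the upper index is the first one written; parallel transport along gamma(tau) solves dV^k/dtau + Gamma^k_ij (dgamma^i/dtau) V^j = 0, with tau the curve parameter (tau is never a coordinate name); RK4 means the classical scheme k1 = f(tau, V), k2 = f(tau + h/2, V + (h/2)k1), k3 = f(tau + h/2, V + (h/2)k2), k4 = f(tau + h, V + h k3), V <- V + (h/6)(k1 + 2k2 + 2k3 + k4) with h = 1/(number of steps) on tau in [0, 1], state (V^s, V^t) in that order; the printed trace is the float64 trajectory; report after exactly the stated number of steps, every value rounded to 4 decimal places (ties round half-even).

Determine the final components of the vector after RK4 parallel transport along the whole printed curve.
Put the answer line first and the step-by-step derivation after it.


Answer: V^s = 2.0000, V^t = 0.7500

gamma'(tau) = (-1/2 - (2/3)*tau, 2*tau); f(tau, V)^k = -Gamma^k_ij(gamma(tau)) gamma'^i(tau) V^j; h = 1/3; intermediate values shown to 6 dp
curve data and Christoffel symbols at the stage parameters:
  tau = 0.000000: gamma = (-0.125000, 0.000000), gamma' = (-0.500000, 0.000000); Gamma_sss = 0.000000, Gamma_sst = 0.000000, Gamma_stt = 0.000000, Gamma_tss = 0.000000, Gamma_tst = 0.000000, Gamma_ttt = 0.000000
  tau = 0.166667: gamma = (-0.217593, 0.027778), gamma' = (-0.611111, 0.333333); Gamma_sss = 0.000000, Gamma_sst = 0.000000, Gamma_stt = 0.000000, Gamma_tss = 0.000000, Gamma_tst = 0.000000, Gamma_ttt = 0.000000
  tau = 0.333333: gamma = (-0.328704, 0.111111), gamma' = (-0.722222, 0.666667); Gamma_sss = 0.000000, Gamma_sst = 0.000000, Gamma_stt = 0.000000, Gamma_tss = 0.000000, Gamma_tst = 0.000000, Gamma_ttt = 0.000000
  tau = 0.500000: gamma = (-0.458333, 0.250000), gamma' = (-0.833333, 1.000000); Gamma_sss = 0.000000, Gamma_sst = 0.000000, Gamma_stt = 0.000000, Gamma_tss = 0.000000, Gamma_tst = 0.000000, Gamma_ttt = 0.000000
  tau = 0.666667: gamma = (-0.606481, 0.444444), gamma' = (-0.944444, 1.333333); Gamma_sss = 0.000000, Gamma_sst = 0.000000, Gamma_stt = 0.000000, Gamma_tss = 0.000000, Gamma_tst = 0.000000, Gamma_ttt = 0.000000
  tau = 0.833333: gamma = (-0.773148, 0.694444), gamma' = (-1.055556, 1.666667); Gamma_sss = 0.000000, Gamma_sst = 0.000000, Gamma_stt = 0.000000, Gamma_tss = 0.000000, Gamma_tst = 0.000000, Gamma_ttt = 0.000000
  tau = 1.000000: gamma = (-0.958333, 1.000000), gamma' = (-1.166667, 2.000000); Gamma_sss = 0.000000, Gamma_sst = 0.000000, Gamma_stt = 0.000000, Gamma_tss = 0.000000, Gamma_tst = 0.000000, Gamma_ttt = 0.000000
step 0: V^s = 2.0000, V^t = 0.7500
step 1: k1 = (0.000000, 0.000000), k2 = (0.000000, 0.000000), k3 = (0.000000, 0.000000), k4 = (0.000000, 0.000000); V <- V + (h/6)(k1 + 2k2 + 2k3 + k4): V^s = 2.0000, V^t = 0.7500
step 2: k1 = (0.000000, 0.000000), k2 = (0.000000, 0.000000), k3 = (0.000000, 0.000000), k4 = (0.000000, 0.000000); V <- V + (h/6)(k1 + 2k2 + 2k3 + k4): V^s = 2.0000, V^t = 0.7500
step 3: k1 = (0.000000, 0.000000), k2 = (0.000000, 0.000000), k3 = (0.000000, 0.000000), k4 = (0.000000, 0.000000); V <- V + (h/6)(k1 + 2k2 + 2k3 + k4): V^s = 2.0000, V^t = 0.7500


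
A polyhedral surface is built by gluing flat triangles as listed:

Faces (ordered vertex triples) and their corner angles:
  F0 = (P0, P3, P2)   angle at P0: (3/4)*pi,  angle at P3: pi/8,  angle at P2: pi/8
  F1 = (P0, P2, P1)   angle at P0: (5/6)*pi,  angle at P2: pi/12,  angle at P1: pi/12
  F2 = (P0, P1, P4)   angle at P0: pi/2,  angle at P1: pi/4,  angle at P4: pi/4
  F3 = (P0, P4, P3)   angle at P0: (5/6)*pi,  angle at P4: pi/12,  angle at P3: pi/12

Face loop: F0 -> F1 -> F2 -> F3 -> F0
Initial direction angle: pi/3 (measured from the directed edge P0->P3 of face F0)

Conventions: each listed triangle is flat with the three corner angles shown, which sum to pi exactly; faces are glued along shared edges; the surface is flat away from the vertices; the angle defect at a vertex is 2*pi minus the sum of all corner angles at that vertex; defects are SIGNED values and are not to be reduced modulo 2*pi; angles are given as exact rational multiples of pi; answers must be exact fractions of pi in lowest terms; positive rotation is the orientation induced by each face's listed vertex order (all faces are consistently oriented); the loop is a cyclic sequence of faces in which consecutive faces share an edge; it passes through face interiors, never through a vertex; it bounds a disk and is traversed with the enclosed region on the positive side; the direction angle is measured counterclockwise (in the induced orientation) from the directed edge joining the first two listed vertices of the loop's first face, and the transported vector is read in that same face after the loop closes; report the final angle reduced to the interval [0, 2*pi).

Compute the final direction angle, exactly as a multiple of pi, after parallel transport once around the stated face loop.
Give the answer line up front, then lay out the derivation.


Answer: final direction angle = (17/12)*pi

enclosed vertex P0: corner angles sum to (35/12)*pi, defect = 2*pi - (35/12)*pi = (-11/12)*pi
summing the enclosed defects onto the initial angle, mod 2*pi in the induced orientation:
final angle = pi/3 - (11/12)*pi = (17/12)*pi (mod 2*pi)


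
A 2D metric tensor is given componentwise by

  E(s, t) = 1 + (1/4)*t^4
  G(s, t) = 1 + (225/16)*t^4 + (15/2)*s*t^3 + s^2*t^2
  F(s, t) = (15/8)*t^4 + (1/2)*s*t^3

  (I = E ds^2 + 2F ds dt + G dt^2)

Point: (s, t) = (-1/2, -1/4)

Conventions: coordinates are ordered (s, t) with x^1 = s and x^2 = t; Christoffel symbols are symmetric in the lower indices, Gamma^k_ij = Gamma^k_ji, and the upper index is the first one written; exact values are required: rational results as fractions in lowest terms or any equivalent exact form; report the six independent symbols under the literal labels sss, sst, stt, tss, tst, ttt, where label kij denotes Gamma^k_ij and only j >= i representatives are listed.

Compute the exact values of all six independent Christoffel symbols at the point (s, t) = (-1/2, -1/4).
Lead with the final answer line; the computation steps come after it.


Answer: Gamma_sss = 0, Gamma_sst = -32/4629, Gamma_stt = -304/4629, Gamma_tss = 0, Gamma_tst = -368/4629, Gamma_ttt = -3496/4629

E = 1025/1024, F = 23/2048, G = 4625/4096 at the point
E_s = 0, E_t = -1/64, F_s = -1/128, F_t = -21/128, G_s = -23/128, G_t = -437/256
EG - F^2 = 4629/4096;  g^inv = (4096/4629) * [[4625/4096, -23/2048], [-23/2048, 1025/1024]]
first-kind symbols [ij,l] = (1/2)(d_i g_jl + d_j g_il - d_l g_ij): [ss,s] = E_s/2 = 0, [ss,t] = F_s - E_t/2 = 0, [st,s] = E_t/2 = -1/128, [st,t] = G_s/2 = -23/256, [tt,s] = F_t - G_s/2 = -19/256, [tt,t] = G_t/2 = -437/512
Gamma^s_ij = (G*[ij,s] - F*[ij,t])/(EG - F^2), Gamma^t_ij = (E*[ij,t] - F*[ij,s])/(EG - F^2)


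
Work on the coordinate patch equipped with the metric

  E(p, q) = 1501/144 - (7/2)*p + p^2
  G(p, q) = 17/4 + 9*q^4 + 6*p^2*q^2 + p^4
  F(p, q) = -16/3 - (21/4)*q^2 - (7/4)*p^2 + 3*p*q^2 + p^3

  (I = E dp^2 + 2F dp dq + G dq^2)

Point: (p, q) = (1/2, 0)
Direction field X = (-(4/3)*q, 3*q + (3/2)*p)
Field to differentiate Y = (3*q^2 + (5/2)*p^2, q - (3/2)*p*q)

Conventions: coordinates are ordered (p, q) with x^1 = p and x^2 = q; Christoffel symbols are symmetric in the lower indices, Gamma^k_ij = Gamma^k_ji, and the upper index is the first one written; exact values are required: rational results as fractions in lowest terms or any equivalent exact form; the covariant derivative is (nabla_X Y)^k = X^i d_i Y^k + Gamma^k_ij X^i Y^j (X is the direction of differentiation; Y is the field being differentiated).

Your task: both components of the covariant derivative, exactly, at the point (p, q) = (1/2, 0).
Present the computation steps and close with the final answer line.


E = 1285/144, F = -271/48, G = 69/16 at the point
E_p = -5/2, E_q = 0, F_p = -1, F_q = 0, G_p = 1/2, G_q = 0
EG - F^2 = 1903/288;  g^inv = (288/1903) * [[69/16, 271/48], [271/48, 1285/144]]
first-kind symbols [ij,l] = (1/2)(d_i g_jl + d_j g_il - d_l g_ij): [pp,p] = E_p/2 = -5/4, [pp,q] = F_p - E_q/2 = -1, [pq,p] = E_q/2 = 0, [pq,q] = G_p/2 = 1/4, [qq,p] = F_q - G_p/2 = -1/4, [qq,q] = G_q/2 = 0
Gamma^p_ij = (G*[ij,p] - F*[ij,q])/(EG - F^2), Gamma^q_ij = (E*[ij,q] - F*[ij,p])/(EG - F^2)
Gamma_ppp = -6357/3806, Gamma_ppq = 813/3806, Gamma_pqq = -621/3806, Gamma_qpp = -9205/3806, Gamma_qpq = 1285/3806, Gamma_qqq = -813/3806
X = (0, 3/4), Y = (5/8, 0) at the point

Answer: (nabla_X Y)^p = 12195/121792, (nabla_X Y)^q = 42111/121792


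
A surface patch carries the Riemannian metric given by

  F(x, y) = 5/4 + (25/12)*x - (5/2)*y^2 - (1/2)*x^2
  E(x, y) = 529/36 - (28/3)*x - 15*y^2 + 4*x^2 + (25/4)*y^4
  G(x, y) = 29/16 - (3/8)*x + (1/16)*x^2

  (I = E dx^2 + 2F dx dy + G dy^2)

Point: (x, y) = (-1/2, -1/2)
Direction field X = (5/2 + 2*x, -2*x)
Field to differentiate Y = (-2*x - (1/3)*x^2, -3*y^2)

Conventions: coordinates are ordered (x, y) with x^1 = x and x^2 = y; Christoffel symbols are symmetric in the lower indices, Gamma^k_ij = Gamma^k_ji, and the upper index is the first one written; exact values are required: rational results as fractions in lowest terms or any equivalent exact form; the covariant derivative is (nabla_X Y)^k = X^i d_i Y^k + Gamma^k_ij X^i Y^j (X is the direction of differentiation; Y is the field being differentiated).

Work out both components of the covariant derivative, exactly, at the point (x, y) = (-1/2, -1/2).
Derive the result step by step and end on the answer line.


E = 9793/576, F = -13/24, G = 129/64 at the point
E_x = -40/3, E_y = 95/8, F_x = 31/12, F_y = 5/2, G_x = -7/16, G_y = 0
EG - F^2 = 1252481/36864;  g^inv = (36864/1252481) * [[129/64, 13/24], [13/24, 9793/576]]
first-kind symbols [ij,l] = (1/2)(d_i g_jl + d_j g_il - d_l g_ij): [xx,x] = E_x/2 = -20/3, [xx,y] = F_x - E_y/2 = -161/48, [xy,x] = E_y/2 = 95/16, [xy,y] = G_x/2 = -7/32, [yy,x] = F_y - G_x/2 = 87/32, [yy,y] = G_y/2 = 0
Gamma^x_ij = (G*[ij,x] - F*[ij,y])/(EG - F^2), Gamma^y_ij = (E*[ij,y] - F*[ij,x])/(EG - F^2)
Gamma_xxx = -562336/1252481, Gamma_xxy = 436812/1252481, Gamma_xyy = 6966/43189, Gamma_yxx = -6706052/3757443, Gamma_yxy = -18542/1252481, Gamma_yyy = 1872/43189
X = (3/2, 1), Y = (11/12, -3/4) at the point

Answer: (nabla_X Y)^x = -285995/86378, (nabla_X Y)^y = 89239/172756


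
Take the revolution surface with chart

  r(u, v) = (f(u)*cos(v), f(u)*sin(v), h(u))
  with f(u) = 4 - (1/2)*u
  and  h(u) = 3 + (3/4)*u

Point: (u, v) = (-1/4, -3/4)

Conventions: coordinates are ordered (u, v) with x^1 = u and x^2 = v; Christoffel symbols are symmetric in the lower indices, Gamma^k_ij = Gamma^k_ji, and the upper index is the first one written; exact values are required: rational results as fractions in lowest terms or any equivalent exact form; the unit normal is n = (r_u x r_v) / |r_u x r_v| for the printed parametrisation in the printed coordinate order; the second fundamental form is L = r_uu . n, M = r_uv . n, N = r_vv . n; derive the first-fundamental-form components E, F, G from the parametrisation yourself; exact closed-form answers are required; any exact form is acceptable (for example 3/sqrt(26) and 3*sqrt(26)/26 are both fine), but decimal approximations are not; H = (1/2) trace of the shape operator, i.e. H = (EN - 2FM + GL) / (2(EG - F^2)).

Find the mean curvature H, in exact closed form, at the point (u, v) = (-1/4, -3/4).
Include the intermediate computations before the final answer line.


f = 33/8, f' = -1/2, f'' = 0, h' = 3/4, h'' = 0
E = 13/16, F = 0, G = 1089/64; answer radicand W^2 = 13/16
unnormalised second-form numerators: l = 0, m = 0, n = 99/32; L = l/sqrt(13/16), and similarly M = m/sqrt(W^2), N = n/sqrt(W^2)
H = (E*n - 2*F*m + G*l) / (2*(EG - F^2)*sqrt(W^2)); E*n - 2*F*m + G*l = 1287/512, EG - F^2 = 14157/1024, so H = (1/11)/sqrt(13/16)

Answer: H = 4*sqrt(13)/143


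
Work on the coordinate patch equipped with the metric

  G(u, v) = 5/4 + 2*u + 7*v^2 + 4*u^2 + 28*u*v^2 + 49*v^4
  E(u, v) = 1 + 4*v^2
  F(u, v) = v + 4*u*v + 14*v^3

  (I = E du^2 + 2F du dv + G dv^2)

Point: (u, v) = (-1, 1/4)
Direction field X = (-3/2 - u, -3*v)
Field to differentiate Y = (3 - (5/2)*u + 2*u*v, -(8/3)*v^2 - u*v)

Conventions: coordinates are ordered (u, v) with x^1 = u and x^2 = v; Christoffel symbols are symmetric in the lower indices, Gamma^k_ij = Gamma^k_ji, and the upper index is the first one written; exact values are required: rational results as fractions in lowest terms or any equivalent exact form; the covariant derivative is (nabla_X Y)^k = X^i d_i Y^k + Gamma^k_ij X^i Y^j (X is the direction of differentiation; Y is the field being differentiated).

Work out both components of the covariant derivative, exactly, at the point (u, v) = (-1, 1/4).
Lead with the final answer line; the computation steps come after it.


Answer: (nabla_X Y)^u = 449/522, (nabla_X Y)^v = 8059/2088

E = 5/4, F = -17/32, G = 545/256 at the point
E_u = 0, E_v = 2, F_u = 1, F_v = -3/8, G_u = -17/4, G_v = -119/16
EG - F^2 = 609/256;  g^inv = (256/609) * [[545/256, 17/32], [17/32, 5/4]]
first-kind symbols [ij,l] = (1/2)(d_i g_jl + d_j g_il - d_l g_ij): [uu,u] = E_u/2 = 0, [uu,v] = F_u - E_v/2 = 0, [uv,u] = E_v/2 = 1, [uv,v] = G_u/2 = -17/8, [vv,u] = F_v - G_u/2 = 7/4, [vv,v] = G_v/2 = -119/32
Gamma^u_ij = (G*[ij,u] - F*[ij,v])/(EG - F^2), Gamma^v_ij = (E*[ij,v] - F*[ij,u])/(EG - F^2)
Gamma_uuu = 0, Gamma_uuv = 256/609, Gamma_uvv = 64/87, Gamma_vuu = 0, Gamma_vuv = -544/609, Gamma_vvv = -136/87
X = (-1/2, -3/4), Y = (5, 1/12) at the point


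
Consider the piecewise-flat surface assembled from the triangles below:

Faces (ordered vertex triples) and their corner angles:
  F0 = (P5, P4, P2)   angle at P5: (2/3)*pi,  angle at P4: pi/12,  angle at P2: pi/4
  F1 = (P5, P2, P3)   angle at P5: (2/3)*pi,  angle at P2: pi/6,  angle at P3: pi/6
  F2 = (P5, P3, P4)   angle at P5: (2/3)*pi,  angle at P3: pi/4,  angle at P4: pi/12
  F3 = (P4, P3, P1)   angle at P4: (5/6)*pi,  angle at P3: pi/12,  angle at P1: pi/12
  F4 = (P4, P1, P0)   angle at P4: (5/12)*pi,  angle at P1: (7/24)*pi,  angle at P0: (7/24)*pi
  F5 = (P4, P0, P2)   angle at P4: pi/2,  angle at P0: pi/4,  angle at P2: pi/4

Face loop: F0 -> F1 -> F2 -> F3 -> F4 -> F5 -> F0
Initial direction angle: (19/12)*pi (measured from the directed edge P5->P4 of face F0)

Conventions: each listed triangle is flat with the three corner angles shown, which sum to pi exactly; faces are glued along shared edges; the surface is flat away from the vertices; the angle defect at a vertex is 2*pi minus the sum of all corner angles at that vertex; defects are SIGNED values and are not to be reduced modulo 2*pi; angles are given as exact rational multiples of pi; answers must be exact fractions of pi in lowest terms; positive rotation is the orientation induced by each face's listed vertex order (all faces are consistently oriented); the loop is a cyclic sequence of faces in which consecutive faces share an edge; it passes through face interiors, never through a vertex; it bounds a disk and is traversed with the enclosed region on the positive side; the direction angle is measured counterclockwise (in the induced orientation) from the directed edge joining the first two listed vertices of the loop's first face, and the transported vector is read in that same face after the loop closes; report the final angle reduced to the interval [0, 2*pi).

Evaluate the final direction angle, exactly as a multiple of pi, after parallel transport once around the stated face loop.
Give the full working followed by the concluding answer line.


enclosed vertex P4: corner angles sum to (23/12)*pi, defect = 2*pi - (23/12)*pi = pi/12
enclosed vertex P5: corner angles sum to 2*pi, defect = 2*pi - 2*pi = 0
transport around the loop rotates by the sum of enclosed defects; add to the initial angle mod 2*pi
final angle = (19/12)*pi + pi/12 = (5/3)*pi (mod 2*pi)

Answer: final direction angle = (5/3)*pi


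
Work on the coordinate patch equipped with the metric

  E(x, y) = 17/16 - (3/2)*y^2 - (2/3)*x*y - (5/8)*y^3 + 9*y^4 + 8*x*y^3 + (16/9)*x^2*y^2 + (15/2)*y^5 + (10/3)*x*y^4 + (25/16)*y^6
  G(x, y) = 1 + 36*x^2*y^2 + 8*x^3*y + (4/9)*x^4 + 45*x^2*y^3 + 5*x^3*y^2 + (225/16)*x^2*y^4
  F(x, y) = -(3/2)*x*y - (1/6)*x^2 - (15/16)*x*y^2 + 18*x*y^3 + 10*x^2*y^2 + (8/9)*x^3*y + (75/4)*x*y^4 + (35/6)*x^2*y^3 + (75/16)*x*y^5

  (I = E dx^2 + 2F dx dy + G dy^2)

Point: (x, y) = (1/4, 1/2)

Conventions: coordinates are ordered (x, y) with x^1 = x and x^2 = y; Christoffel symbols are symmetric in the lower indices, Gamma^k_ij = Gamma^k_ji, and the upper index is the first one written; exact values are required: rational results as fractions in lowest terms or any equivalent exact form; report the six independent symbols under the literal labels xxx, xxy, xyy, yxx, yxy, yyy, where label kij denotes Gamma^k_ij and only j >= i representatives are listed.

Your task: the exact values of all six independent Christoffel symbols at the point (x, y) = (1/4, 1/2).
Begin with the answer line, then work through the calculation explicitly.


Answer: Gamma_xxx = 20224/100637, Gamma_xxy = 129560/100637, Gamma_xyy = 73944/100637, Gamma_yxx = 25216/100637, Gamma_yxy = 161540/100637, Gamma_yyy = 92196/100637

E = 15457/9216, F = 15563/18432, G = 75673/36864 at the point
E_x = 79/72, E_y = 16195/2304, F_x = 6449/1536, F_y = 58871/9216, G_x = 40385/4608, G_y = 2561/512
EG - F^2 = 100637/36864;  g^inv = (36864/100637) * [[75673/36864, -15563/18432], [-15563/18432, 15457/9216]]
first-kind symbols [ij,l] = (1/2)(d_i g_jl + d_j g_il - d_l g_ij): [xx,x] = E_x/2 = 79/144, [xx,y] = F_x - E_y/2 = 197/288, [xy,x] = E_y/2 = 16195/4608, [xy,y] = G_x/2 = 40385/9216, [yy,x] = F_y - G_x/2 = 1027/512, [yy,y] = G_y/2 = 2561/1024
Gamma^x_ij = (G*[ij,x] - F*[ij,y])/(EG - F^2), Gamma^y_ij = (E*[ij,y] - F*[ij,x])/(EG - F^2)


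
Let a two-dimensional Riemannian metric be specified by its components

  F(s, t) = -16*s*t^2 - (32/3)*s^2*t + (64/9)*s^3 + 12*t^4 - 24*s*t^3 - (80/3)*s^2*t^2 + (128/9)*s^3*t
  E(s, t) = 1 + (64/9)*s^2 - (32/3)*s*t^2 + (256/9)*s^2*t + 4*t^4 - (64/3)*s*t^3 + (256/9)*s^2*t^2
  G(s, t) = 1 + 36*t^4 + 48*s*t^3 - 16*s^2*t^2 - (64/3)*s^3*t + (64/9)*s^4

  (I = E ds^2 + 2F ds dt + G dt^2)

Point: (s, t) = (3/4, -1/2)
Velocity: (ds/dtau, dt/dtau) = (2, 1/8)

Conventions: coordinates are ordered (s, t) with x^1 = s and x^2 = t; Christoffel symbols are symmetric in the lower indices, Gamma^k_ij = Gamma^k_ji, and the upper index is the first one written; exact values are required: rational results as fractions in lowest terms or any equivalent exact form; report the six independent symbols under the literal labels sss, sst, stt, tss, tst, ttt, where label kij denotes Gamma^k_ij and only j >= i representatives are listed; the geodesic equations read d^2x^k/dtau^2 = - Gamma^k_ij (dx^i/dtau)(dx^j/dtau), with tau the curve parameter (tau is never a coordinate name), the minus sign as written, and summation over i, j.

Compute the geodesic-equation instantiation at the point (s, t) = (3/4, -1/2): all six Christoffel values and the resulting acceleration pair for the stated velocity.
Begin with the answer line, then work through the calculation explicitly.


Answer: Gamma_sss = 0, Gamma_sst = -6/7, Gamma_stt = -3/7, Gamma_tss = 0, Gamma_tst = 18/7, Gamma_ttt = 9/7; accelerations (d^2s/dtau^2, d^2t/dtau^2) = (195/448, -585/448)

E = 5/4, F = -3/4, G = 13/4 at the point
E_s = 0, E_t = -6, F_s = -3, F_t = 15/2, G_s = 18, G_t = 9
EG - F^2 = 7/2;  g^inv = (2/7) * [[13/4, 3/4], [3/4, 5/4]]
first-kind symbols [ij,l] = (1/2)(d_i g_jl + d_j g_il - d_l g_ij): [ss,s] = E_s/2 = 0, [ss,t] = F_s - E_t/2 = 0, [st,s] = E_t/2 = -3, [st,t] = G_s/2 = 9, [tt,s] = F_t - G_s/2 = -3/2, [tt,t] = G_t/2 = 9/2
Gamma^s_ij = (G*[ij,s] - F*[ij,t])/(EG - F^2), Gamma^t_ij = (E*[ij,t] - F*[ij,s])/(EG - F^2)
Gamma_sss = 0, Gamma_sst = -6/7, Gamma_stt = -3/7, Gamma_tss = 0, Gamma_tst = 18/7, Gamma_ttt = 9/7
d^2s/dtau^2 = -(Gamma_sss*(2)^2 + 2*Gamma_sst*(2)*(1/8) + Gamma_stt*(1/8)^2) = 195/448
d^2t/dtau^2 = -(Gamma_tss*(2)^2 + 2*Gamma_tst*(2)*(1/8) + Gamma_ttt*(1/8)^2) = -585/448


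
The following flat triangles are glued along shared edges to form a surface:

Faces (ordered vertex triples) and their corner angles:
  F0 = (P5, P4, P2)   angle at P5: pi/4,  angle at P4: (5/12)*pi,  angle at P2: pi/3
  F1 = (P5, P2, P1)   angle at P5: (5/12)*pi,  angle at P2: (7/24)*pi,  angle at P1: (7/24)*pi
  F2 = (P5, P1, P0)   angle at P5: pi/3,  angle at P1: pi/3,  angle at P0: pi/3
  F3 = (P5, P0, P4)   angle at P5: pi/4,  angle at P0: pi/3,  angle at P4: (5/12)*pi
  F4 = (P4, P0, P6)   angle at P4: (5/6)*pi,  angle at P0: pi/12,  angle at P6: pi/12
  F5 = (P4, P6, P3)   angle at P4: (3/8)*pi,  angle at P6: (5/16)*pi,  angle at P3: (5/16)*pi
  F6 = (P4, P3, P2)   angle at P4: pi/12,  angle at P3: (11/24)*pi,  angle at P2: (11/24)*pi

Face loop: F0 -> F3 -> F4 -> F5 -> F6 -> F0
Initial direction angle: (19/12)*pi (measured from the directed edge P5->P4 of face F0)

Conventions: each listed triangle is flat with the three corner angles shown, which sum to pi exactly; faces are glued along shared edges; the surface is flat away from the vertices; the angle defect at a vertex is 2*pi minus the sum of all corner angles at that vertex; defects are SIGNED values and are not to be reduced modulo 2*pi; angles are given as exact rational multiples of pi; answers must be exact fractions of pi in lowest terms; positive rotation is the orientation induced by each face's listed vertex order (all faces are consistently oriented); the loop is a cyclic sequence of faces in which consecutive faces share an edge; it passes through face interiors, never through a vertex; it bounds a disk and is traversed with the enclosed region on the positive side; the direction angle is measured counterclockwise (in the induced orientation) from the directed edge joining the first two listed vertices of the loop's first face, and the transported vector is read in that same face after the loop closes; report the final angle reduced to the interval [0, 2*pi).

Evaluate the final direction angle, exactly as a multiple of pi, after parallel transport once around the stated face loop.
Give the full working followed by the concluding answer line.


enclosed vertex P4: corner angles sum to (17/8)*pi, defect = 2*pi - (17/8)*pi = -pi/8
holonomy = initial angle + sum of enclosed defects (mod 2*pi), positive in the induced orientation
final angle = (19/12)*pi - pi/8 = (35/24)*pi (mod 2*pi)

Answer: final direction angle = (35/24)*pi


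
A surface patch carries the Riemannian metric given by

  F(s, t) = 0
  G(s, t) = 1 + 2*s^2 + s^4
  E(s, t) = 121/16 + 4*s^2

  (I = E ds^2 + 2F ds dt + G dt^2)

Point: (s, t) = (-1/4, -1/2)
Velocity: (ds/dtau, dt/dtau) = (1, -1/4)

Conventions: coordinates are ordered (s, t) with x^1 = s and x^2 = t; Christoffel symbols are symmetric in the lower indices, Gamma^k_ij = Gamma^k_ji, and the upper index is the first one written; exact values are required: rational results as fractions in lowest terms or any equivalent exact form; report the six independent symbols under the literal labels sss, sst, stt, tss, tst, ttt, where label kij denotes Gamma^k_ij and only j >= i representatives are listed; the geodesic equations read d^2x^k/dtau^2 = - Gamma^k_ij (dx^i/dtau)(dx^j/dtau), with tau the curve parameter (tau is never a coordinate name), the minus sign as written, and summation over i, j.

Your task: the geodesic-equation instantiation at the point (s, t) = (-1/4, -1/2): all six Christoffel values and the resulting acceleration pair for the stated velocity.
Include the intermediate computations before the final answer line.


E = 125/16, F = 0, G = 289/256 at the point
E_s = -2, E_t = 0, F_s = 0, F_t = 0, G_s = -17/16, G_t = 0
EG - F^2 = 36125/4096;  g^inv = (4096/36125) * [[289/256, 0], [0, 125/16]]
first-kind symbols [ij,l] = (1/2)(d_i g_jl + d_j g_il - d_l g_ij): [ss,s] = E_s/2 = -1, [ss,t] = F_s - E_t/2 = 0, [st,s] = E_t/2 = 0, [st,t] = G_s/2 = -17/32, [tt,s] = F_t - G_s/2 = 17/32, [tt,t] = G_t/2 = 0
Gamma^s_ij = (G*[ij,s] - F*[ij,t])/(EG - F^2), Gamma^t_ij = (E*[ij,t] - F*[ij,s])/(EG - F^2)
Gamma_sss = -16/125, Gamma_sst = 0, Gamma_stt = 17/250, Gamma_tss = 0, Gamma_tst = -8/17, Gamma_ttt = 0
d^2s/dtau^2 = -(Gamma_sss*(1)^2 + 2*Gamma_sst*(1)*(-1/4) + Gamma_stt*(-1/4)^2) = 99/800
d^2t/dtau^2 = -(Gamma_tss*(1)^2 + 2*Gamma_tst*(1)*(-1/4) + Gamma_ttt*(-1/4)^2) = -4/17

Answer: Gamma_sss = -16/125, Gamma_sst = 0, Gamma_stt = 17/250, Gamma_tss = 0, Gamma_tst = -8/17, Gamma_ttt = 0; accelerations (d^2s/dtau^2, d^2t/dtau^2) = (99/800, -4/17)
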